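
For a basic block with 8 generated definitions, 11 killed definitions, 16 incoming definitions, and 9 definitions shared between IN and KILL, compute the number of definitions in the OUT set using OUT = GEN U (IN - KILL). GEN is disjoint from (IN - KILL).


IN - KILL: 16 - 9 = 7 surviving definitions
OUT = GEN + surviving = 8 + 7 = 15

15


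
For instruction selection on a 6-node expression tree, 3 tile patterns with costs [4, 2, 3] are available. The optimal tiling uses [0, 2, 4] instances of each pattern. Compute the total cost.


Total cost = sum(count_i * cost_i)
= 0*4 + 2*2 + 4*3
= 16

16


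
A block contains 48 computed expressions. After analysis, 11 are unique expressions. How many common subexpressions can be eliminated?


CSE count = total expressions - unique expressions
= 48 - 11 = 37

37


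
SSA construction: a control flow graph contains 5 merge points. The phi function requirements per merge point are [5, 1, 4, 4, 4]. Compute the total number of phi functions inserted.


Total phi functions = sum of phi functions at each join node
= 5 + 1 + 4 + 4 + 4 = 18

18


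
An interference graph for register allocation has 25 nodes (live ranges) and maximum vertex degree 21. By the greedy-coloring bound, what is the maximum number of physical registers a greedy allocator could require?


Greedy coloring never needs more than (max_degree + 1) colors: when coloring a vertex, at most max_degree neighbors are already colored.
Upper bound = 21 + 1 = 22

22


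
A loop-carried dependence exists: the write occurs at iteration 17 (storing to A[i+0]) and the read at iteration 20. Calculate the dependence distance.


Distance = read iteration - write iteration
= 20 - 17 = 3

3


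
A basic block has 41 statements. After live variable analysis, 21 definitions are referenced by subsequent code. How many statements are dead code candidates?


Dead code = total statements - live definitions
= 41 - 21 = 20

20


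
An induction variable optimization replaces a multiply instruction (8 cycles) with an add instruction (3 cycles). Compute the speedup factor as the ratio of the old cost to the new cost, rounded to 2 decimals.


Ratio = mult_cost / add_cost = 8 / 3 = 2.67

2.67


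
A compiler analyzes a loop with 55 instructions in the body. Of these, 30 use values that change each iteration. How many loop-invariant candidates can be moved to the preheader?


Invariant candidates = total - loop-dependent
= 55 - 30 = 25

25


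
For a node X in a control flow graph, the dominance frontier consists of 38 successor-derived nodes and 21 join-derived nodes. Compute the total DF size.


DF(X) = direct successor contributions + join point contributions
= 38 + 21 = 59

59


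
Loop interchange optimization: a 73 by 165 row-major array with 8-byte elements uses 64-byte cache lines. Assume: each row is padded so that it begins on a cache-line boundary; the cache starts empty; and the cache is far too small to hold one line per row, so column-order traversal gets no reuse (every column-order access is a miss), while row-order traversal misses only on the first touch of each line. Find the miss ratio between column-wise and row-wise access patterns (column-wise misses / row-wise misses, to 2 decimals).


Each row occupies 165 * 8 = 1320 bytes and starts on a line boundary, so it spans ceil(1320 / 64) = 21 cache lines.
Row-major traversal misses (one per line touched): 73 * ceil(165 * 8 / 64) = 1533
Column-major traversal misses (no reuse, every access misses): 73 * 165 = 12045
Ratio = 12045 / 1533 = 7.86

7.86


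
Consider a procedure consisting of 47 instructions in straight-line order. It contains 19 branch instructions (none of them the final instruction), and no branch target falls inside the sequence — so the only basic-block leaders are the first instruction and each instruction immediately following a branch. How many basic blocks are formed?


With no in-sequence branch targets, the leaders are the first instruction plus the instruction after each branch.
Number of basic blocks = branches + 1
= 19 + 1 = 20

20


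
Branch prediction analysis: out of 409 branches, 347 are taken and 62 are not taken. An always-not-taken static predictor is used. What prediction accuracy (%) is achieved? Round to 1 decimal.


Predictor: always-not-taken
Correct predictions = 62
Accuracy = 62 / 409 * 100 = 15.2%

15.2


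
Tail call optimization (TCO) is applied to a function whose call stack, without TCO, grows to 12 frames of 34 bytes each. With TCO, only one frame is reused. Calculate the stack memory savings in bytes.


Without TCO: 12 * 34 = 408 bytes
With TCO: reuse 1 frame = 34 bytes
Savings = 408 - 34 = 374

374


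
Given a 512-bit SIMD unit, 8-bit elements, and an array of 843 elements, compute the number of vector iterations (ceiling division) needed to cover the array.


Width = 512 / 8 = 64 elements per vector op
Iterations = ceil(843 / 64) = 14

14


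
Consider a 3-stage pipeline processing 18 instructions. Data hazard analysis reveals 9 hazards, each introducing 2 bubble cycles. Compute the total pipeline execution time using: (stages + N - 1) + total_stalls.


Base cycles = 3 + 18 - 1 = 20
Total stalls = 9 * 2 = 18
Total = 20 + 18 = 38

38


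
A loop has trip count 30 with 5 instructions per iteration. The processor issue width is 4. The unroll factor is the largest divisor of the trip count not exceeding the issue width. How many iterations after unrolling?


Largest divisor of 30 <= 4 is 3
New iterations = 30 / 3 = 10

10


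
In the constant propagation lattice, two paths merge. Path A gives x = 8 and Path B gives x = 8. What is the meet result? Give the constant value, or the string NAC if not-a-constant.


Meet operation: if both paths give the same constant, result is that constant; if they differ, result is NAC (not-a-constant).
Path A: 8, Path B: 8 -> equal
Result: constant -> 8

8


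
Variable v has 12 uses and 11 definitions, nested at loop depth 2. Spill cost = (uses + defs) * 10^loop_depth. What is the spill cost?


uses + defs = 12 + 11 = 23
10^2 = 100
Spill cost = 23 * 100 = 2300

2300


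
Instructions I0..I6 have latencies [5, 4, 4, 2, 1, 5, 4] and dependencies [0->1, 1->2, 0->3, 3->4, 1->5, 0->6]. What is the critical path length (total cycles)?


Compute longest path through dependency graph: dist(Ik) = max over predecessors of dist + latency(Ik).
dist(I0) = latency 5 = 5
dist(I1) = dist(I0) + 4 = 5 + 4 = 9
dist(I2) = dist(I1) + 4 = 9 + 4 = 13
dist(I3) = dist(I0) + 2 = 5 + 2 = 7
dist(I4) = dist(I3) + 1 = 7 + 1 = 8
dist(I5) = dist(I1) + 5 = 9 + 5 = 14
dist(I6) = dist(I0) + 4 = 5 + 4 = 9
Critical path = max dist = 14

14


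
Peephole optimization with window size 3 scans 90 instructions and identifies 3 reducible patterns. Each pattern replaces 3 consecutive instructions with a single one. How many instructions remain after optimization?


Each match removes 2 instructions.
Total removed = 3 * 2 = 6
Remaining = 90 - 6 = 84

84


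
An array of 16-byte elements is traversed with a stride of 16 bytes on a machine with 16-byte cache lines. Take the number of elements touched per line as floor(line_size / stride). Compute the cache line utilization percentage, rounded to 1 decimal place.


Elements per cache line = floor(16 / 16) = 1
Bytes used = 1 * 16 = 16
Utilization = 16 / 16 * 100 = 100.0%

100.0


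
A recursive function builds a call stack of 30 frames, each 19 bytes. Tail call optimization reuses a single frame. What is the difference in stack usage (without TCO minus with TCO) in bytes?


Without TCO: 30 * 19 = 570 bytes
With TCO: reuse 1 frame = 19 bytes
Savings = 570 - 19 = 551

551


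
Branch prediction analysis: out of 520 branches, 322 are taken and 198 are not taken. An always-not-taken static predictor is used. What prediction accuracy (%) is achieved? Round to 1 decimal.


Predictor: always-not-taken
Correct predictions = 198
Accuracy = 198 / 520 * 100 = 38.1%

38.1


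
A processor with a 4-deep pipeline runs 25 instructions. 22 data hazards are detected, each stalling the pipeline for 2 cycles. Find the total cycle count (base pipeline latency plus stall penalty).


Base cycles = 4 + 25 - 1 = 28
Total stalls = 22 * 2 = 44
Total = 28 + 44 = 72

72


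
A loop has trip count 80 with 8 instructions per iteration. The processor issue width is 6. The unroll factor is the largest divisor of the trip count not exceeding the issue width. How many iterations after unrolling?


Largest divisor of 80 <= 6 is 5
New iterations = 80 / 5 = 16

16


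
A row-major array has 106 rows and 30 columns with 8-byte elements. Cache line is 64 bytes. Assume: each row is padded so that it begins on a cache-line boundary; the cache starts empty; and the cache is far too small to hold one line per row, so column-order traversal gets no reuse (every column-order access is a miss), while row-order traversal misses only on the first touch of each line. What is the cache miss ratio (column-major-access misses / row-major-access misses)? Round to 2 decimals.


Each row occupies 30 * 8 = 240 bytes and starts on a line boundary, so it spans ceil(240 / 64) = 4 cache lines.
Row-major traversal misses (one per line touched): 106 * ceil(30 * 8 / 64) = 424
Column-major traversal misses (no reuse, every access misses): 106 * 30 = 3180
Ratio = 3180 / 424 = 7.5

7.5


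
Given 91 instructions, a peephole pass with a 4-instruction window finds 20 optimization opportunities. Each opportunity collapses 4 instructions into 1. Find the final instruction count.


Each match removes 3 instructions.
Total removed = 20 * 3 = 60
Remaining = 91 - 60 = 31

31


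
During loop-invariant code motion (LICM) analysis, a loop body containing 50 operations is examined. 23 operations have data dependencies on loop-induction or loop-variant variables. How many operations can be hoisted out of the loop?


Invariant candidates = total - loop-dependent
= 50 - 23 = 27

27


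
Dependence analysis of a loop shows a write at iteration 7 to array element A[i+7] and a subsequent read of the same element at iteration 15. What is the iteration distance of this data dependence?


Distance = read iteration - write iteration
= 15 - 7 = 8

8


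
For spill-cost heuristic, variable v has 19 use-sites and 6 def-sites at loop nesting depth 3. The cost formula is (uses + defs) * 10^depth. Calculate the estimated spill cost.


uses + defs = 19 + 6 = 25
10^3 = 1000
Spill cost = 25 * 1000 = 25000

25000


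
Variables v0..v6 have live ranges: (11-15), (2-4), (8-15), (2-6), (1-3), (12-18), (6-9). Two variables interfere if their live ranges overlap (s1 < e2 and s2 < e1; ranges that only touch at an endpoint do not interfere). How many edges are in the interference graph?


Check all pairs for overlapping intervals.
Two intervals (s1,e1) and (s2,e2) overlap if s1 < e2 and s2 < e1.
v0 (11-15) vs v1..v6: overlaps v2, v5 -> 2
v1 (2-4) vs v2..v6: overlaps v3, v4 -> 2
v2 (8-15) vs v3..v6: overlaps v5, v6 -> 2
v3 (2-6) vs v4..v6: overlaps v4 -> 1
v4 (1-3) vs v5..v6: overlaps none -> 0
v5 (12-18) vs v6: overlaps none -> 0
Total overlapping pairs = 2 + 2 + 2 + 1 + 0 + 0 = 7

7


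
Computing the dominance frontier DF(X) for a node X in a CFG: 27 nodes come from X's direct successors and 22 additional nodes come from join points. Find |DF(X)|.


DF(X) = direct successor contributions + join point contributions
= 27 + 22 = 49

49


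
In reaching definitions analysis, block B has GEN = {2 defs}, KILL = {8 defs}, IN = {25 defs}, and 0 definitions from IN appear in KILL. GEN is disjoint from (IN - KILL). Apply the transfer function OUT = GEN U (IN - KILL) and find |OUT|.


IN - KILL: 25 - 0 = 25 surviving definitions
OUT = GEN + surviving = 2 + 25 = 27

27


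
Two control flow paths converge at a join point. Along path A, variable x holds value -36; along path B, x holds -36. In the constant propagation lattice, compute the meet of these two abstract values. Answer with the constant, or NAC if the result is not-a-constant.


Meet operation: if both paths give the same constant, result is that constant; if they differ, result is NAC (not-a-constant).
Path A: -36, Path B: -36 -> equal
Result: constant -> -36

-36


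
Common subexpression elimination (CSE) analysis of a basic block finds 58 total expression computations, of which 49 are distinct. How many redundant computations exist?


CSE count = total expressions - unique expressions
= 58 - 49 = 9

9


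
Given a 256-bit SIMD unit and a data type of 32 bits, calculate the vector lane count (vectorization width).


Width = SIMD bits / data type bits
= 256 / 32 = 8

8


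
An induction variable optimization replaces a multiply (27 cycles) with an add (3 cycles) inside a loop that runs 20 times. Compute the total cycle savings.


Per-iteration saving = 27 - 3 = 24
Total saved = 20 * 24 = 480

480


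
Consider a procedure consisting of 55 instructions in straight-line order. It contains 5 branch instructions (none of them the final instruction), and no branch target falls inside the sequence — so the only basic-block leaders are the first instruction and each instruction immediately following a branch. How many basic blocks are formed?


With no in-sequence branch targets, the leaders are the first instruction plus the instruction after each branch.
Number of basic blocks = branches + 1
= 5 + 1 = 6

6


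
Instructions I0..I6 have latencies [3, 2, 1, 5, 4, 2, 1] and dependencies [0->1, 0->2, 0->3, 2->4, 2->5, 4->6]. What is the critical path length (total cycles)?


Compute longest path through dependency graph: dist(Ik) = max over predecessors of dist + latency(Ik).
dist(I0) = latency 3 = 3
dist(I1) = dist(I0) + 2 = 3 + 2 = 5
dist(I2) = dist(I0) + 1 = 3 + 1 = 4
dist(I3) = dist(I0) + 5 = 3 + 5 = 8
dist(I4) = dist(I2) + 4 = 4 + 4 = 8
dist(I5) = dist(I2) + 2 = 4 + 2 = 6
dist(I6) = dist(I4) + 1 = 8 + 1 = 9
Critical path = max dist = 9

9


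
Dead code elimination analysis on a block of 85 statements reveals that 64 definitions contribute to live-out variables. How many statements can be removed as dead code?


Dead code = total statements - live definitions
= 85 - 64 = 21

21


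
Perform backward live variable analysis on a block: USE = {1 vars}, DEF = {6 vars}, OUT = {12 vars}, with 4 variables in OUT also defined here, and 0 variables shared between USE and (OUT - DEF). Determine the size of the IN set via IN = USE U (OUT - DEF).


OUT - DEF: 12 - 4 = 8
|IN| = |USE| + |OUT - DEF| - |USE ∩ (OUT - DEF)| = 1 + 8 - 0 = 9

9


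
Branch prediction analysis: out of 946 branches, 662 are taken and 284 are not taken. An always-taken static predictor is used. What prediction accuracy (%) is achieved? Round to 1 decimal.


Predictor: always-taken
Correct predictions = 662
Accuracy = 662 / 946 * 100 = 70.0%

70.0


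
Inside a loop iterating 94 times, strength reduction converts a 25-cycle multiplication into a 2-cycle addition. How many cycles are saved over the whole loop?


Per-iteration saving = 25 - 2 = 23
Total saved = 94 * 23 = 2162

2162


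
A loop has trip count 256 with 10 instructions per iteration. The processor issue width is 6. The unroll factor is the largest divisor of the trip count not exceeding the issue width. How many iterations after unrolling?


Largest divisor of 256 <= 6 is 4
New iterations = 256 / 4 = 64

64


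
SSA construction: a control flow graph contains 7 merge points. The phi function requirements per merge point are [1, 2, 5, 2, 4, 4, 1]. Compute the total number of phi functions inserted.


Total phi functions = sum of phi functions at each join node
= 1 + 2 + 5 + 2 + 4 + 4 + 1 = 19

19


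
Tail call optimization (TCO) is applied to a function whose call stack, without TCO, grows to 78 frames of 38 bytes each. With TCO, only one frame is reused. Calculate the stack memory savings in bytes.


Without TCO: 78 * 38 = 2964 bytes
With TCO: reuse 1 frame = 38 bytes
Savings = 2964 - 38 = 2926

2926


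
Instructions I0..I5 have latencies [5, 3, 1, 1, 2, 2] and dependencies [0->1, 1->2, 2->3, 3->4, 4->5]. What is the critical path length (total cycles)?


Compute longest path through dependency graph: dist(Ik) = max over predecessors of dist + latency(Ik).
dist(I0) = latency 5 = 5
dist(I1) = dist(I0) + 3 = 5 + 3 = 8
dist(I2) = dist(I1) + 1 = 8 + 1 = 9
dist(I3) = dist(I2) + 1 = 9 + 1 = 10
dist(I4) = dist(I3) + 2 = 10 + 2 = 12
dist(I5) = dist(I4) + 2 = 12 + 2 = 14
Critical path = max dist = 14

14


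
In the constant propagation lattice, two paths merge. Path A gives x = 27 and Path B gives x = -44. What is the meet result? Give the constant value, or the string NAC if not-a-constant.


Meet operation: if both paths give the same constant, result is that constant; if they differ, result is NAC (not-a-constant).
Path A: 27, Path B: -44 -> differ
Result: not-a-constant -> NAC

NAC


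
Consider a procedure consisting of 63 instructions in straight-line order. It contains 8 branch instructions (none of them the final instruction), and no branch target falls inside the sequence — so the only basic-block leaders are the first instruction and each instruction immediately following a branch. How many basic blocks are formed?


With no in-sequence branch targets, the leaders are the first instruction plus the instruction after each branch.
Number of basic blocks = branches + 1
= 8 + 1 = 9

9


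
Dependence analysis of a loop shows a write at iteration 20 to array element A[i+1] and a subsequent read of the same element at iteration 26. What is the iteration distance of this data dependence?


Distance = read iteration - write iteration
= 26 - 20 = 6

6


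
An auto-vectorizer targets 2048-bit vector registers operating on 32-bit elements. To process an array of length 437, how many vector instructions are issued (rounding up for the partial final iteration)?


Width = 2048 / 32 = 64 elements per vector op
Iterations = ceil(437 / 64) = 7

7


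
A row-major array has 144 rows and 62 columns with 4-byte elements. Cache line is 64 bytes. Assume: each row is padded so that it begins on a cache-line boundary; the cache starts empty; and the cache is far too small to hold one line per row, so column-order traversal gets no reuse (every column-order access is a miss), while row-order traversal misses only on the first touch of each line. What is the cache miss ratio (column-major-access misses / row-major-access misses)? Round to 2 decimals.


Each row occupies 62 * 4 = 248 bytes and starts on a line boundary, so it spans ceil(248 / 64) = 4 cache lines.
Row-major traversal misses (one per line touched): 144 * ceil(62 * 4 / 64) = 576
Column-major traversal misses (no reuse, every access misses): 144 * 62 = 8928
Ratio = 8928 / 576 = 15.5

15.5


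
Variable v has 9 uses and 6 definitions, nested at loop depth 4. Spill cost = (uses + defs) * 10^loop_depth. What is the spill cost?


uses + defs = 9 + 6 = 15
10^4 = 10000
Spill cost = 15 * 10000 = 150000

150000


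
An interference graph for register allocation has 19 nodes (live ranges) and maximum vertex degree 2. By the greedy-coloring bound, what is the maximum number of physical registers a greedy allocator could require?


Greedy coloring never needs more than (max_degree + 1) colors: when coloring a vertex, at most max_degree neighbors are already colored.
Upper bound = 2 + 1 = 3

3


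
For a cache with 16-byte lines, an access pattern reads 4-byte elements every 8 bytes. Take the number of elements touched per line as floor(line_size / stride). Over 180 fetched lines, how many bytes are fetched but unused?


Elements per line = floor(16 / 8) = 2
Bytes used per line = 2 * 4 = 8
Wasted per line = 16 - 8 = 8
Total wasted = 8 * 180 = 1440

1440


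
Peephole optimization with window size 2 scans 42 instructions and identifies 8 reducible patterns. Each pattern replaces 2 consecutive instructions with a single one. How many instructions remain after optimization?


Each match removes 1 instructions.
Total removed = 8 * 1 = 8
Remaining = 42 - 8 = 34

34


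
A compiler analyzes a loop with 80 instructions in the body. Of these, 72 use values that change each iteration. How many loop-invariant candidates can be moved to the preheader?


Invariant candidates = total - loop-dependent
= 80 - 72 = 8

8


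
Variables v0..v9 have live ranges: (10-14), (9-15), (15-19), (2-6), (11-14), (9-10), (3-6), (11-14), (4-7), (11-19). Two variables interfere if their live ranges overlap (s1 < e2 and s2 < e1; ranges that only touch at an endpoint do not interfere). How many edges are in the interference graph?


Check all pairs for overlapping intervals.
Two intervals (s1,e1) and (s2,e2) overlap if s1 < e2 and s2 < e1.
v0 (10-14) vs v1..v9: overlaps v1, v4, v7, v9 -> 4
v1 (9-15) vs v2..v9: overlaps v4, v5, v7, v9 -> 4
v2 (15-19) vs v3..v9: overlaps v9 -> 1
v3 (2-6) vs v4..v9: overlaps v6, v8 -> 2
v4 (11-14) vs v5..v9: overlaps v7, v9 -> 2
v5 (9-10) vs v6..v9: overlaps none -> 0
v6 (3-6) vs v7..v9: overlaps v8 -> 1
v7 (11-14) vs v8..v9: overlaps v9 -> 1
v8 (4-7) vs v9: overlaps none -> 0
Total overlapping pairs = 4 + 4 + 1 + 2 + 2 + 0 + 1 + 1 + 0 = 15

15


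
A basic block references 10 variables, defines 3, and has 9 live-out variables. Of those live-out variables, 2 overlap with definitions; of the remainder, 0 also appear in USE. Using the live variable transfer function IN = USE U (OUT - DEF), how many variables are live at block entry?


OUT - DEF: 9 - 2 = 7
|IN| = |USE| + |OUT - DEF| - |USE ∩ (OUT - DEF)| = 10 + 7 - 0 = 17

17


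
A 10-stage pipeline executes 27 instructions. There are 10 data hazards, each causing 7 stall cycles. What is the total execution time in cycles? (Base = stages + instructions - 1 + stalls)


Base cycles = 10 + 27 - 1 = 36
Total stalls = 10 * 7 = 70
Total = 36 + 70 = 106

106


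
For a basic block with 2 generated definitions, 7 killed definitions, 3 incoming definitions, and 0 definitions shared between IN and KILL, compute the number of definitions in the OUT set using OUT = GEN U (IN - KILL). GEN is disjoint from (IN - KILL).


IN - KILL: 3 - 0 = 3 surviving definitions
OUT = GEN + surviving = 2 + 3 = 5

5


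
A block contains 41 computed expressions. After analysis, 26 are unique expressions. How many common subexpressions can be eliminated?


CSE count = total expressions - unique expressions
= 41 - 26 = 15

15


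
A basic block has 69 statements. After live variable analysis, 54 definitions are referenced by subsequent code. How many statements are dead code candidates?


Dead code = total statements - live definitions
= 69 - 54 = 15

15


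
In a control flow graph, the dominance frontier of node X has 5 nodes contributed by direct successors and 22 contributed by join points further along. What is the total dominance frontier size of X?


DF(X) = direct successor contributions + join point contributions
= 5 + 22 = 27

27


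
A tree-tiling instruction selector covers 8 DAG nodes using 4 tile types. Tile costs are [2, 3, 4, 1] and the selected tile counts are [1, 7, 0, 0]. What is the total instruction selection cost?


Total cost = sum(count_i * cost_i)
= 1*2 + 7*3 + 0*4 + 0*1
= 23

23


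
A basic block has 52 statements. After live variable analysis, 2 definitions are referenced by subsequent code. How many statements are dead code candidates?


Dead code = total statements - live definitions
= 52 - 2 = 50

50


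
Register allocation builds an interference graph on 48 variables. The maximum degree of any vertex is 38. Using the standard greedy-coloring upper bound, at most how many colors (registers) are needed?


Greedy coloring never needs more than (max_degree + 1) colors: when coloring a vertex, at most max_degree neighbors are already colored.
Upper bound = 38 + 1 = 39

39


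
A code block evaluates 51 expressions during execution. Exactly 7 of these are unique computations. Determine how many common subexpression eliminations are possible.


CSE count = total expressions - unique expressions
= 51 - 7 = 44

44


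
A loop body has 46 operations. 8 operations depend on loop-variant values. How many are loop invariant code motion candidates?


Invariant candidates = total - loop-dependent
= 46 - 8 = 38

38


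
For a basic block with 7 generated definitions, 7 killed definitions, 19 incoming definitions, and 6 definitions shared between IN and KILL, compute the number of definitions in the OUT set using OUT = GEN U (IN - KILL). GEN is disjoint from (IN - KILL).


IN - KILL: 19 - 6 = 13 surviving definitions
OUT = GEN + surviving = 7 + 13 = 20

20


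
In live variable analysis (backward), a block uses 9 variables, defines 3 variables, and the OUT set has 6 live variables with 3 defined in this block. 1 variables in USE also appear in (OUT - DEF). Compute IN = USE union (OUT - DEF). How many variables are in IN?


OUT - DEF: 6 - 3 = 3
|IN| = |USE| + |OUT - DEF| - |USE ∩ (OUT - DEF)| = 9 + 3 - 1 = 11

11


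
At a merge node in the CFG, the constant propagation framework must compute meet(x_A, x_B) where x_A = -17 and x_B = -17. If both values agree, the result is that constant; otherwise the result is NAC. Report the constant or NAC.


Meet operation: if both paths give the same constant, result is that constant; if they differ, result is NAC (not-a-constant).
Path A: -17, Path B: -17 -> equal
Result: constant -> -17

-17


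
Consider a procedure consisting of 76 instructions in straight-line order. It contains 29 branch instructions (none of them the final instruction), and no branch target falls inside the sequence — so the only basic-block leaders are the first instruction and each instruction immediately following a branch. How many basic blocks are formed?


With no in-sequence branch targets, the leaders are the first instruction plus the instruction after each branch.
Number of basic blocks = branches + 1
= 29 + 1 = 30

30


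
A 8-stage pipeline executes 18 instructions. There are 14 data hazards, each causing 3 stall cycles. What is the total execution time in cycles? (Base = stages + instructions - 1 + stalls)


Base cycles = 8 + 18 - 1 = 25
Total stalls = 14 * 3 = 42
Total = 25 + 42 = 67

67


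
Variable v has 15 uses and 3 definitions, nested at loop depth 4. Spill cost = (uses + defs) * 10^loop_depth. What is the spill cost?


uses + defs = 15 + 3 = 18
10^4 = 10000
Spill cost = 18 * 10000 = 180000

180000


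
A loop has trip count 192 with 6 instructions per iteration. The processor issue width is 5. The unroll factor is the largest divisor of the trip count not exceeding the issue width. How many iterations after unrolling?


Largest divisor of 192 <= 5 is 4
New iterations = 192 / 4 = 48

48


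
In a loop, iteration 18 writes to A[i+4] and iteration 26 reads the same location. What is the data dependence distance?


Distance = read iteration - write iteration
= 26 - 18 = 8

8


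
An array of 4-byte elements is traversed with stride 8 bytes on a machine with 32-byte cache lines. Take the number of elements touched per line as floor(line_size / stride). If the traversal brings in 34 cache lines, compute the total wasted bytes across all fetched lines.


Elements per line = floor(32 / 8) = 4
Bytes used per line = 4 * 4 = 16
Wasted per line = 32 - 16 = 16
Total wasted = 16 * 34 = 544

544


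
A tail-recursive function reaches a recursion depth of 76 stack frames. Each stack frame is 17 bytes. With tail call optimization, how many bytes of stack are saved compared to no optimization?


Without TCO: 76 * 17 = 1292 bytes
With TCO: reuse 1 frame = 17 bytes
Savings = 1292 - 17 = 1275

1275


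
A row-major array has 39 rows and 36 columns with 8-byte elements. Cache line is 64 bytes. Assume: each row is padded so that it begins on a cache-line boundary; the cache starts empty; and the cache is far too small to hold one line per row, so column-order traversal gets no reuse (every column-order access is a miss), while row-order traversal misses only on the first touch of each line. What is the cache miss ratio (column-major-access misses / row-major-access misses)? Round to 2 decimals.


Each row occupies 36 * 8 = 288 bytes and starts on a line boundary, so it spans ceil(288 / 64) = 5 cache lines.
Row-major traversal misses (one per line touched): 39 * ceil(36 * 8 / 64) = 195
Column-major traversal misses (no reuse, every access misses): 39 * 36 = 1404
Ratio = 1404 / 195 = 7.2

7.2


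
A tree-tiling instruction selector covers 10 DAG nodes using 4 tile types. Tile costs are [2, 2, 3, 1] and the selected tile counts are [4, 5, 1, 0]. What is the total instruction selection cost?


Total cost = sum(count_i * cost_i)
= 4*2 + 5*2 + 1*3 + 0*1
= 21

21


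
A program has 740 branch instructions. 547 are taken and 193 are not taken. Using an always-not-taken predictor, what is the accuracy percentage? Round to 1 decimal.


Predictor: always-not-taken
Correct predictions = 193
Accuracy = 193 / 740 * 100 = 26.1%

26.1


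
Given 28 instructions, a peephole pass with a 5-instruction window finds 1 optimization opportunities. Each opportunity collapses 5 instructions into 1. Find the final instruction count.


Each match removes 4 instructions.
Total removed = 1 * 4 = 4
Remaining = 28 - 4 = 24

24


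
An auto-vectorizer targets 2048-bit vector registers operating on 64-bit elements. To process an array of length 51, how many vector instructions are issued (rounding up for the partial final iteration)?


Width = 2048 / 64 = 32 elements per vector op
Iterations = ceil(51 / 32) = 2

2


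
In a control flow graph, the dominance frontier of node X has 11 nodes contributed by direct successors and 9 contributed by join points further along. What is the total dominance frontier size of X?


DF(X) = direct successor contributions + join point contributions
= 11 + 9 = 20

20


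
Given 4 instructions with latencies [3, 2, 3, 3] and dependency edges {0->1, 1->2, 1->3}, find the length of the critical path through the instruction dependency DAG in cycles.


Compute longest path through dependency graph: dist(Ik) = max over predecessors of dist + latency(Ik).
dist(I0) = latency 3 = 3
dist(I1) = dist(I0) + 2 = 3 + 2 = 5
dist(I2) = dist(I1) + 3 = 5 + 3 = 8
dist(I3) = dist(I1) + 3 = 5 + 3 = 8
Critical path = max dist = 8

8


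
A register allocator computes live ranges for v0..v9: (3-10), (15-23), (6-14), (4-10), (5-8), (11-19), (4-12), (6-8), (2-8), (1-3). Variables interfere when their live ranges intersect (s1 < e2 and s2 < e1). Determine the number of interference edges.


Check all pairs for overlapping intervals.
Two intervals (s1,e1) and (s2,e2) overlap if s1 < e2 and s2 < e1.
v0 (3-10) vs v1..v9: overlaps v2, v3, v4, v6, v7, v8 -> 6
v1 (15-23) vs v2..v9: overlaps v5 -> 1
v2 (6-14) vs v3..v9: overlaps v3, v4, v5, v6, v7, v8 -> 6
v3 (4-10) vs v4..v9: overlaps v4, v6, v7, v8 -> 4
v4 (5-8) vs v5..v9: overlaps v6, v7, v8 -> 3
v5 (11-19) vs v6..v9: overlaps v6 -> 1
v6 (4-12) vs v7..v9: overlaps v7, v8 -> 2
v7 (6-8) vs v8..v9: overlaps v8 -> 1
v8 (2-8) vs v9: overlaps v9 -> 1
Total overlapping pairs = 6 + 1 + 6 + 4 + 3 + 1 + 2 + 1 + 1 = 25

25


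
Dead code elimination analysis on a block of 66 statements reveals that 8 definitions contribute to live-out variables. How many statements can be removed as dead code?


Dead code = total statements - live definitions
= 66 - 8 = 58

58


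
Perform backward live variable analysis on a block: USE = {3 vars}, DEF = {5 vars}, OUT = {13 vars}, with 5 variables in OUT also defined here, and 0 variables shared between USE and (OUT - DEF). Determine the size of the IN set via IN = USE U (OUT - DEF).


OUT - DEF: 13 - 5 = 8
|IN| = |USE| + |OUT - DEF| - |USE ∩ (OUT - DEF)| = 3 + 8 - 0 = 11

11


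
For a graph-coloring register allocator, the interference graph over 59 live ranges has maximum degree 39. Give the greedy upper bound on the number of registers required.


Greedy coloring never needs more than (max_degree + 1) colors: when coloring a vertex, at most max_degree neighbors are already colored.
Upper bound = 39 + 1 = 40

40


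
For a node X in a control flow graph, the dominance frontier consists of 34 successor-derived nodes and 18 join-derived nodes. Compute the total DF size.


DF(X) = direct successor contributions + join point contributions
= 34 + 18 = 52

52


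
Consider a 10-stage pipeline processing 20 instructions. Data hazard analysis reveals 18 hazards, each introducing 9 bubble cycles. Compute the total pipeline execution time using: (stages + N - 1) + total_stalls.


Base cycles = 10 + 20 - 1 = 29
Total stalls = 18 * 9 = 162
Total = 29 + 162 = 191

191


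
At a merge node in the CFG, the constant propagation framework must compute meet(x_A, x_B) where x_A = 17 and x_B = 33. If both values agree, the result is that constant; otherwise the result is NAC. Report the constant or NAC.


Meet operation: if both paths give the same constant, result is that constant; if they differ, result is NAC (not-a-constant).
Path A: 17, Path B: 33 -> differ
Result: not-a-constant -> NAC

NAC


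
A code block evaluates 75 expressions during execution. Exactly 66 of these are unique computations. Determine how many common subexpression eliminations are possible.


CSE count = total expressions - unique expressions
= 75 - 66 = 9

9


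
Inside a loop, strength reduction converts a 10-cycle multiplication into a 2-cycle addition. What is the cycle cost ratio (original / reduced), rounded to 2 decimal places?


Ratio = mult_cost / add_cost = 10 / 2 = 5.0

5.0


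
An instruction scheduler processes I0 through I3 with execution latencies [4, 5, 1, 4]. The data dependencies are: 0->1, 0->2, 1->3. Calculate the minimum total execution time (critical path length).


Compute longest path through dependency graph: dist(Ik) = max over predecessors of dist + latency(Ik).
dist(I0) = latency 4 = 4
dist(I1) = dist(I0) + 5 = 4 + 5 = 9
dist(I2) = dist(I0) + 1 = 4 + 1 = 5
dist(I3) = dist(I1) + 4 = 9 + 4 = 13
Critical path = max dist = 13

13


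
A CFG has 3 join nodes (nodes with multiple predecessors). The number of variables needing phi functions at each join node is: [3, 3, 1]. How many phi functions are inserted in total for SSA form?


Total phi functions = sum of phi functions at each join node
= 3 + 3 + 1 = 7

7


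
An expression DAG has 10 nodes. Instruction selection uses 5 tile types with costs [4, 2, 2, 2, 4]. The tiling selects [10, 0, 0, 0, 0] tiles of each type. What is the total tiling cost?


Total cost = sum(count_i * cost_i)
= 10*4 + 0*2 + 0*2 + 0*2 + 0*4
= 40

40


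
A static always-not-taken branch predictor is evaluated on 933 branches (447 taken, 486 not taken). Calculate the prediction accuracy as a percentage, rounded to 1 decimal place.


Predictor: always-not-taken
Correct predictions = 486
Accuracy = 486 / 933 * 100 = 52.1%

52.1


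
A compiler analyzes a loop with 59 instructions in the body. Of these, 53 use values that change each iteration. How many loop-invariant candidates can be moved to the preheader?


Invariant candidates = total - loop-dependent
= 59 - 53 = 6

6


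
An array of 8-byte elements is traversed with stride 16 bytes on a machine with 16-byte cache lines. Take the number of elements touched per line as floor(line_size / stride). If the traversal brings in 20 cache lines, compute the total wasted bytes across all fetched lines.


Elements per line = floor(16 / 16) = 1
Bytes used per line = 1 * 8 = 8
Wasted per line = 16 - 8 = 8
Total wasted = 8 * 20 = 160

160


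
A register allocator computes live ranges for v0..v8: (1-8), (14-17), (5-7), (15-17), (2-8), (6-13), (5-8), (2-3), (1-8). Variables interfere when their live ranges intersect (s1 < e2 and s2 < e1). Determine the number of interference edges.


Check all pairs for overlapping intervals.
Two intervals (s1,e1) and (s2,e2) overlap if s1 < e2 and s2 < e1.
v0 (1-8) vs v1..v8: overlaps v2, v4, v5, v6, v7, v8 -> 6
v1 (14-17) vs v2..v8: overlaps v3 -> 1
v2 (5-7) vs v3..v8: overlaps v4, v5, v6, v8 -> 4
v3 (15-17) vs v4..v8: overlaps none -> 0
v4 (2-8) vs v5..v8: overlaps v5, v6, v7, v8 -> 4
v5 (6-13) vs v6..v8: overlaps v6, v8 -> 2
v6 (5-8) vs v7..v8: overlaps v8 -> 1
v7 (2-3) vs v8: overlaps v8 -> 1
Total overlapping pairs = 6 + 1 + 4 + 0 + 4 + 2 + 1 + 1 = 19

19


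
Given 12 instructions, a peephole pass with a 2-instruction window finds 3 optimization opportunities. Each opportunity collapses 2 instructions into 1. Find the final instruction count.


Each match removes 1 instructions.
Total removed = 3 * 1 = 3
Remaining = 12 - 3 = 9

9


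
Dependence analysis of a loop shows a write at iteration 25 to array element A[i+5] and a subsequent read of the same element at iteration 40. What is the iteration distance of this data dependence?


Distance = read iteration - write iteration
= 40 - 25 = 15

15


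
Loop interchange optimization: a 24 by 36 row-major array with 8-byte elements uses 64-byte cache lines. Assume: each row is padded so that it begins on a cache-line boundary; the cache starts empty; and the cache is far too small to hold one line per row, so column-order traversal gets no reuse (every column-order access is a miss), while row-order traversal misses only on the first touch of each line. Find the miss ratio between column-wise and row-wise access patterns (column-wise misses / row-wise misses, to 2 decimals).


Each row occupies 36 * 8 = 288 bytes and starts on a line boundary, so it spans ceil(288 / 64) = 5 cache lines.
Row-major traversal misses (one per line touched): 24 * ceil(36 * 8 / 64) = 120
Column-major traversal misses (no reuse, every access misses): 24 * 36 = 864
Ratio = 864 / 120 = 7.2

7.2


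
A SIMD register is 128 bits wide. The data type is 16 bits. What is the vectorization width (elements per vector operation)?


Width = SIMD bits / data type bits
= 128 / 16 = 8

8


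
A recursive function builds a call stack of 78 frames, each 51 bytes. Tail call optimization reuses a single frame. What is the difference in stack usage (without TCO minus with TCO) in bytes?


Without TCO: 78 * 51 = 3978 bytes
With TCO: reuse 1 frame = 51 bytes
Savings = 3978 - 51 = 3927

3927


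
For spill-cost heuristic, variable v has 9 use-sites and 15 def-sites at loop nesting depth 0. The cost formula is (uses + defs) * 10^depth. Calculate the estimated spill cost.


uses + defs = 9 + 15 = 24
10^0 = 1
Spill cost = 24 * 1 = 24

24


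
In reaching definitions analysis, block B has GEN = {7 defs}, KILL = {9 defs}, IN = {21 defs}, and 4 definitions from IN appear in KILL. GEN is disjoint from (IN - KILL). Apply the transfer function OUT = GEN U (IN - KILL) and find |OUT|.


IN - KILL: 21 - 4 = 17 surviving definitions
OUT = GEN + surviving = 7 + 17 = 24

24


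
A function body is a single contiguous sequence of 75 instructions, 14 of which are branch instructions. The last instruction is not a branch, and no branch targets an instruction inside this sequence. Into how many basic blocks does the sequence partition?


With no in-sequence branch targets, the leaders are the first instruction plus the instruction after each branch.
Number of basic blocks = branches + 1
= 14 + 1 = 15

15


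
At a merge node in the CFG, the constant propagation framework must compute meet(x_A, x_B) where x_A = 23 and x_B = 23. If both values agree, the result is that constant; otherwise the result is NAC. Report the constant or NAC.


Meet operation: if both paths give the same constant, result is that constant; if they differ, result is NAC (not-a-constant).
Path A: 23, Path B: 23 -> equal
Result: constant -> 23

23


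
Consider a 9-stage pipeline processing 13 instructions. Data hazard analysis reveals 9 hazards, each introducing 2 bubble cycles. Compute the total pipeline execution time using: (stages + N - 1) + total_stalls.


Base cycles = 9 + 13 - 1 = 21
Total stalls = 9 * 2 = 18
Total = 21 + 18 = 39

39
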